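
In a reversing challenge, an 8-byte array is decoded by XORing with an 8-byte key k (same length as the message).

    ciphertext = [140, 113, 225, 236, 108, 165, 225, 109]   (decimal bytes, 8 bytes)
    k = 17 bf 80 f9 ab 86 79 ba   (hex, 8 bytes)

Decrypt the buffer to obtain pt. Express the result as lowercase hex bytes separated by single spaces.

9b ce 61 15 c7 23 98 d7

XOR is its own inverse, so applying the key byte-wise gives the result directly.
140 ^  23 = 155
113 ^ 191 = 206
225 ^ 128 =  97
236 ^ 249 =  21
108 ^ 171 = 199
165 ^ 134 =  35
225 ^ 121 = 152
109 ^ 186 = 215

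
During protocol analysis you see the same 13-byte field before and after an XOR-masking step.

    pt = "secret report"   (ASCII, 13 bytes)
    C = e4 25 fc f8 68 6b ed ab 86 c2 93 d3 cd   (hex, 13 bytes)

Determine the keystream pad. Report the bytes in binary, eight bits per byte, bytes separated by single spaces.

10010111 01000000 10011111 10001010 00001101 00011111 11001101 11011001 11100011 10110010 11111100 10100001 10111001

Since C = pt ⊕ pad, XORing both sides with pt gives pad = pt ⊕ C.
01110011 xor 11100100 = 10010111
01100101 xor 00100101 = 01000000
01100011 xor 11111100 = 10011111
01110010 xor 11111000 = 10001010
01100101 xor 01101000 = 00001101
01110100 xor 01101011 = 00011111
00100000 xor 11101101 = 11001101
01110010 xor 10101011 = 11011001
01100101 xor 10000110 = 11100011
01110000 xor 11000010 = 10110010
01101111 xor 10010011 = 11111100
01110010 xor 11010011 = 10100001
01110100 xor 11001101 = 10111001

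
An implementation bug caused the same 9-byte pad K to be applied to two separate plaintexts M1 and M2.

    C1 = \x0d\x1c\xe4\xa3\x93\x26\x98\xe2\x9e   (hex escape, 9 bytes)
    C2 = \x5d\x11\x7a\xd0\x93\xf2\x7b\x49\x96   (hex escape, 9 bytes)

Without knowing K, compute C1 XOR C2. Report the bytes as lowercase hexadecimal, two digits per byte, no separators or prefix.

C1 ⊕ C2 = (M1 ⊕ K) ⊕ (M2 ⊕ K) = M1 ⊕ M2 — the shared key cancels under XOR.
0d ⊕ 5d = 50
1c ⊕ 11 = 0d
e4 ⊕ 7a = 9e
a3 ⊕ d0 = 73
93 ⊕ 93 = 00
26 ⊕ f2 = d4
98 ⊕ 7b = e3
e2 ⊕ 49 = ab
9e ⊕ 96 = 08

500d9e7300d4e3ab08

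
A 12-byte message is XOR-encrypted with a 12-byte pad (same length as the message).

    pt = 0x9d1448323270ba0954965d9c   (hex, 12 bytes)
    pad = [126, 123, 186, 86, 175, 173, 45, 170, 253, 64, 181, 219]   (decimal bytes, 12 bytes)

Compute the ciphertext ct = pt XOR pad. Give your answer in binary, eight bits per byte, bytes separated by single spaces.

11100011 01101111 11110010 01100100 10011101 11011101 10010111 10100011 10101001 11010110 11101000 01000111

byte 0: 157 ⊕ 126 = 227
byte 1:  20 ⊕ 123 = 111
byte 2:  72 ⊕ 186 = 242
byte 3:  50 ⊕  86 = 100
byte 4:  50 ⊕ 175 = 157
byte 5: 112 ⊕ 173 = 221
byte 6: 186 ⊕  45 = 151
byte 7:   9 ⊕ 170 = 163
byte 8:  84 ⊕ 253 = 169
byte 9: 150 ⊕  64 = 214
byte 10:  93 ⊕ 181 = 232
byte 11: 156 ⊕ 219 =  71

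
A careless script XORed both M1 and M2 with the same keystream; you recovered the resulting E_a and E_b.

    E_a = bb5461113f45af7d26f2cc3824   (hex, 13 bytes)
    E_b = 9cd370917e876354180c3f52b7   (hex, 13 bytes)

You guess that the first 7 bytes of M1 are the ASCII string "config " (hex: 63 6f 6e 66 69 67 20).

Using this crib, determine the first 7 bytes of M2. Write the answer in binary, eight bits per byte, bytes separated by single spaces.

01000100 11101000 01111111 11100110 00101000 10100101 11101100

First, E_a ⊕ E_b = (M1 ⊕ K) ⊕ (M2 ⊕ K) = M1 ⊕ M2, so the key drops out. Then M2 = (M1 ⊕ M2) ⊕ M1 over the first 7 bytes.
byte 0: (bb ^ 9c) ^ 63 = 27 ^ 63 = 44
byte 1: (54 ^ d3) ^ 6f = 87 ^ 6f = e8
byte 2: (61 ^ 70) ^ 6e = 11 ^ 6e = 7f
byte 3: (11 ^ 91) ^ 66 = 80 ^ 66 = e6
byte 4: (3f ^ 7e) ^ 69 = 41 ^ 69 = 28
byte 5: (45 ^ 87) ^ 67 = c2 ^ 67 = a5
byte 6: (af ^ 63) ^ 20 = cc ^ 20 = ec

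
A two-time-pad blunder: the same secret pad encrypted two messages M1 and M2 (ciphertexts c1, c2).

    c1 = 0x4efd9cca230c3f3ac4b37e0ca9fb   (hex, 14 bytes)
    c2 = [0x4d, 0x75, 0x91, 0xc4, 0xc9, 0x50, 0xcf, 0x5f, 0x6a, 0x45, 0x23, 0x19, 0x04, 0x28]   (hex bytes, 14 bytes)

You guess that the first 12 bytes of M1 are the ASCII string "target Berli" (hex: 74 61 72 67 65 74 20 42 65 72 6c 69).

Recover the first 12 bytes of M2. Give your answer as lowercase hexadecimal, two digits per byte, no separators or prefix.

77e97f698f28d027cb84317c

First, c1 ⊕ c2 = (M1 ⊕ K) ⊕ (M2 ⊕ K) = M1 ⊕ M2, so the key drops out. Then M2 = (M1 ⊕ M2) ⊕ M1 over the first 12 bytes.
byte 0: (4e ^ 4d) ^ 74 = 03 ^ 74 = 77
byte 1: (fd ^ 75) ^ 61 = 88 ^ 61 = e9
byte 2: (9c ^ 91) ^ 72 = 0d ^ 72 = 7f
byte 3: (ca ^ c4) ^ 67 = 0e ^ 67 = 69
byte 4: (23 ^ c9) ^ 65 = ea ^ 65 = 8f
byte 5: (0c ^ 50) ^ 74 = 5c ^ 74 = 28
byte 6: (3f ^ cf) ^ 20 = f0 ^ 20 = d0
byte 7: (3a ^ 5f) ^ 42 = 65 ^ 42 = 27
byte 8: (c4 ^ 6a) ^ 65 = ae ^ 65 = cb
byte 9: (b3 ^ 45) ^ 72 = f6 ^ 72 = 84
byte 10: (7e ^ 23) ^ 6c = 5d ^ 6c = 31
byte 11: (0c ^ 19) ^ 69 = 15 ^ 69 = 7c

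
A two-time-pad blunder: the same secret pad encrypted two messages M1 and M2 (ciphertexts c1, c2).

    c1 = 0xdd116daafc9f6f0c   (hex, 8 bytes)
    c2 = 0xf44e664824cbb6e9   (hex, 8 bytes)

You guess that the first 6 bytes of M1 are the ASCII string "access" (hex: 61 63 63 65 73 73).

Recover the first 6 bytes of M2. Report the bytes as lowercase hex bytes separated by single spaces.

48 3c 68 87 ab 27

First, c1 ⊕ c2 = (M1 ⊕ K) ⊕ (M2 ⊕ K) = M1 ⊕ M2, so the key drops out. Then M2 = (M1 ⊕ M2) ⊕ M1 over the first 6 bytes.
byte 0: (dd xor f4) xor 61 = 29 xor 61 = 48
byte 1: (11 xor 4e) xor 63 = 5f xor 63 = 3c
byte 2: (6d xor 66) xor 63 = 0b xor 63 = 68
byte 3: (aa xor 48) xor 65 = e2 xor 65 = 87
byte 4: (fc xor 24) xor 73 = d8 xor 73 = ab
byte 5: (9f xor cb) xor 73 = 54 xor 73 = 27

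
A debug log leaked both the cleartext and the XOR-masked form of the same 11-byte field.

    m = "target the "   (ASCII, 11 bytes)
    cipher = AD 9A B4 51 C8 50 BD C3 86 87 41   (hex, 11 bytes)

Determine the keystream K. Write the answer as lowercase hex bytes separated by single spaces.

d9 fb c6 36 ad 24 9d b7 ee e2 61

Since cipher = m ⊕ K, XORing both sides with m gives K = m ⊕ cipher.
116 ^ 173 = 217
 97 ^ 154 = 251
114 ^ 180 = 198
103 ^  81 =  54
101 ^ 200 = 173
116 ^  80 =  36
 32 ^ 189 = 157
116 ^ 195 = 183
104 ^ 134 = 238
101 ^ 135 = 226
 32 ^  65 =  97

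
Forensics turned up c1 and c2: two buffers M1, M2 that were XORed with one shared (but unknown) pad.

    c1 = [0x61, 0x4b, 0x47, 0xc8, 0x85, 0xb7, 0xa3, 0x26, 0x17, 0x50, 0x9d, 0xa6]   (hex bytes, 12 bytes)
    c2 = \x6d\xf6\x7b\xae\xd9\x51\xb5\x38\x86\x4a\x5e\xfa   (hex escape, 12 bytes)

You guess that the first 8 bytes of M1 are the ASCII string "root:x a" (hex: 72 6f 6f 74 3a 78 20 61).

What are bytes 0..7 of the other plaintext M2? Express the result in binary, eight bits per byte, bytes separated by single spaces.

01111110 11010010 01010011 00010010 01100110 10011110 00110110 01111111

First, c1 ⊕ c2 = (M1 ⊕ K) ⊕ (M2 ⊕ K) = M1 ⊕ M2, so the key drops out. Then M2 = (M1 ⊕ M2) ⊕ M1 over the first 8 bytes.
byte 0: (61 ^ 6d) ^ 72 = 0c ^ 72 = 7e
byte 1: (4b ^ f6) ^ 6f = bd ^ 6f = d2
byte 2: (47 ^ 7b) ^ 6f = 3c ^ 6f = 53
byte 3: (c8 ^ ae) ^ 74 = 66 ^ 74 = 12
byte 4: (85 ^ d9) ^ 3a = 5c ^ 3a = 66
byte 5: (b7 ^ 51) ^ 78 = e6 ^ 78 = 9e
byte 6: (a3 ^ b5) ^ 20 = 16 ^ 20 = 36
byte 7: (26 ^ 38) ^ 61 = 1e ^ 61 = 7f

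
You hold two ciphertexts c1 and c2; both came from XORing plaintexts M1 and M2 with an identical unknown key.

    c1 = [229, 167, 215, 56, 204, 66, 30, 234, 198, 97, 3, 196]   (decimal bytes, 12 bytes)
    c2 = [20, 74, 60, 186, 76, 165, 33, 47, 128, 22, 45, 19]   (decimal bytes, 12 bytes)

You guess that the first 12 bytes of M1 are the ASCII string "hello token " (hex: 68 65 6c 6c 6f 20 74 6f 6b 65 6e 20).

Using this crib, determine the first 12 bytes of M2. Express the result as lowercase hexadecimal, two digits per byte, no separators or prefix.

First, c1 ⊕ c2 = (M1 ⊕ K) ⊕ (M2 ⊕ K) = M1 ⊕ M2, so the key drops out. Then M2 = (M1 ⊕ M2) ⊕ M1 over the first 12 bytes.
byte 0: (e5 XOR 14) XOR 68 = f1 XOR 68 = 99
byte 1: (a7 XOR 4a) XOR 65 = ed XOR 65 = 88
byte 2: (d7 XOR 3c) XOR 6c = eb XOR 6c = 87
byte 3: (38 XOR ba) XOR 6c = 82 XOR 6c = ee
byte 4: (cc XOR 4c) XOR 6f = 80 XOR 6f = ef
byte 5: (42 XOR a5) XOR 20 = e7 XOR 20 = c7
byte 6: (1e XOR 21) XOR 74 = 3f XOR 74 = 4b
byte 7: (ea XOR 2f) XOR 6f = c5 XOR 6f = aa
byte 8: (c6 XOR 80) XOR 6b = 46 XOR 6b = 2d
byte 9: (61 XOR 16) XOR 65 = 77 XOR 65 = 12
byte 10: (03 XOR 2d) XOR 6e = 2e XOR 6e = 40
byte 11: (c4 XOR 13) XOR 20 = d7 XOR 20 = f7

998887eeefc74baa2d1240f7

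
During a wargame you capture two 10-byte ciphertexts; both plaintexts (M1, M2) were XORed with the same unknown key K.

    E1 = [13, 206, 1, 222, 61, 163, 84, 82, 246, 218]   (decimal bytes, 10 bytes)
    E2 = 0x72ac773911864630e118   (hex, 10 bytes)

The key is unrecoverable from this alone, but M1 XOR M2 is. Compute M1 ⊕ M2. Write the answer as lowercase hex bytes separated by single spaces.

7f 62 76 e7 2c 25 12 62 17 c2

E1 ⊕ E2 = (M1 ⊕ K) ⊕ (M2 ⊕ K) = M1 ⊕ M2 — the shared key cancels under XOR.
 13 XOR 114 = 127
206 XOR 172 =  98
  1 XOR 119 = 118
222 XOR  57 = 231
 61 XOR  17 =  44
163 XOR 134 =  37
 84 XOR  70 =  18
 82 XOR  48 =  98
246 XOR 225 =  23
218 XOR  24 = 194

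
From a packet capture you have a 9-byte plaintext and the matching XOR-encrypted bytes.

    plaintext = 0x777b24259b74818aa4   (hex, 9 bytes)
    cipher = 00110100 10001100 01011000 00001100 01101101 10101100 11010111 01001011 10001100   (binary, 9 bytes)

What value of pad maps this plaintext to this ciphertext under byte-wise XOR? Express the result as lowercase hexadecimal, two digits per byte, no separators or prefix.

Since cipher = plaintext ⊕ pad, XORing both sides with plaintext gives pad = plaintext ⊕ cipher.
77 ^ 34 = 43
7b ^ 8c = f7
24 ^ 58 = 7c
25 ^ 0c = 29
9b ^ 6d = f6
74 ^ ac = d8
81 ^ d7 = 56
8a ^ 4b = c1
a4 ^ 8c = 28

43f77c29f6d856c128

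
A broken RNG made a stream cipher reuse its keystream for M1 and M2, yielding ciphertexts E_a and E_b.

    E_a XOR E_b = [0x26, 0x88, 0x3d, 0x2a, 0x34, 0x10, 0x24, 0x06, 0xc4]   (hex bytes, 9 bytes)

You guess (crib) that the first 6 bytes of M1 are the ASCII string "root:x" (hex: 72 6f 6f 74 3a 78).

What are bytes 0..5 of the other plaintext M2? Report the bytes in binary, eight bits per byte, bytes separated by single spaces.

01010100 11100111 01010010 01011110 00001110 01101000

Since E_a ⊕ E_b = M1 ⊕ M2, XORing with the guessed M1 bytes yields the corresponding M2 bytes: M2 = (E_a ⊕ E_b) ⊕ M1.
byte 0: 26 ⊕ 72 = 54
byte 1: 88 ⊕ 6f = e7
byte 2: 3d ⊕ 6f = 52
byte 3: 2a ⊕ 74 = 5e
byte 4: 34 ⊕ 3a = 0e
byte 5: 10 ⊕ 78 = 68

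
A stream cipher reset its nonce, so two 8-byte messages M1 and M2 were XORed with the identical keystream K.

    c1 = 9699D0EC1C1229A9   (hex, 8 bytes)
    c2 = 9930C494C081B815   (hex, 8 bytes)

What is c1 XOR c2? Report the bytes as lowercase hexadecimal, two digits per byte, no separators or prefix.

c1 ⊕ c2 = (M1 ⊕ K) ⊕ (M2 ⊕ K) = M1 ⊕ M2 — the shared key cancels under XOR.
byte 0: 10010110 XOR 10011001 = 00001111
byte 1: 10011001 XOR 00110000 = 10101001
byte 2: 11010000 XOR 11000100 = 00010100
byte 3: 11101100 XOR 10010100 = 01111000
byte 4: 00011100 XOR 11000000 = 11011100
byte 5: 00010010 XOR 10000001 = 10010011
byte 6: 00101001 XOR 10111000 = 10010001
byte 7: 10101001 XOR 00010101 = 10111100

0fa91478dc9391bc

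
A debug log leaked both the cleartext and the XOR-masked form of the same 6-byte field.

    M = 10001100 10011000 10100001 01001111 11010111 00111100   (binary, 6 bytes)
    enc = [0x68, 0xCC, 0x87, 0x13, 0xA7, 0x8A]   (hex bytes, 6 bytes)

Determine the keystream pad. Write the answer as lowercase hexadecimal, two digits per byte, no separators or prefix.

Since enc = M ⊕ pad, XORing both sides with M gives pad = M ⊕ enc.
140 XOR 104 = 228
152 XOR 204 =  84
161 XOR 135 =  38
 79 XOR  19 =  92
215 XOR 167 = 112
 60 XOR 138 = 182

e454265c70b6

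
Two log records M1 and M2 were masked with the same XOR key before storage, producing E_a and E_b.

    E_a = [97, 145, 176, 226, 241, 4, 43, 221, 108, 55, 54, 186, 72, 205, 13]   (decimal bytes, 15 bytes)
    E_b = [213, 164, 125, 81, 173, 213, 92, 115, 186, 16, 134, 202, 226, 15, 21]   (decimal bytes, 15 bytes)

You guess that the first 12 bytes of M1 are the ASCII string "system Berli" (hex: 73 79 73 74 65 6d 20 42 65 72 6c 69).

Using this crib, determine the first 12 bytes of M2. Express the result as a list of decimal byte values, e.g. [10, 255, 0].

[199, 76, 190, 199, 57, 188, 87, 236, 179, 85, 220, 25]

First, E_a ⊕ E_b = (M1 ⊕ K) ⊕ (M2 ⊕ K) = M1 ⊕ M2, so the key drops out. Then M2 = (M1 ⊕ M2) ⊕ M1 over the first 12 bytes.
byte 0: (61 ^ d5) ^ 73 = b4 ^ 73 = c7
byte 1: (91 ^ a4) ^ 79 = 35 ^ 79 = 4c
byte 2: (b0 ^ 7d) ^ 73 = cd ^ 73 = be
byte 3: (e2 ^ 51) ^ 74 = b3 ^ 74 = c7
byte 4: (f1 ^ ad) ^ 65 = 5c ^ 65 = 39
byte 5: (04 ^ d5) ^ 6d = d1 ^ 6d = bc
byte 6: (2b ^ 5c) ^ 20 = 77 ^ 20 = 57
byte 7: (dd ^ 73) ^ 42 = ae ^ 42 = ec
byte 8: (6c ^ ba) ^ 65 = d6 ^ 65 = b3
byte 9: (37 ^ 10) ^ 72 = 27 ^ 72 = 55
byte 10: (36 ^ 86) ^ 6c = b0 ^ 6c = dc
byte 11: (ba ^ ca) ^ 69 = 70 ^ 69 = 19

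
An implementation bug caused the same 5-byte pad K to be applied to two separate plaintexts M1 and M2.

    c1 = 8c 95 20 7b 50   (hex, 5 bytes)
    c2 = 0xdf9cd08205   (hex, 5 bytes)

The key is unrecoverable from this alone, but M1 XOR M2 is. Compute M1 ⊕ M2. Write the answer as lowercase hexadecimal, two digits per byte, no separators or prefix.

5309f0f955

c1 ⊕ c2 = (M1 ⊕ K) ⊕ (M2 ⊕ K) = M1 ⊕ M2 — the shared key cancels under XOR.
10001100 ⊕ 11011111 = 01010011
10010101 ⊕ 10011100 = 00001001
00100000 ⊕ 11010000 = 11110000
01111011 ⊕ 10000010 = 11111001
01010000 ⊕ 00000101 = 01010101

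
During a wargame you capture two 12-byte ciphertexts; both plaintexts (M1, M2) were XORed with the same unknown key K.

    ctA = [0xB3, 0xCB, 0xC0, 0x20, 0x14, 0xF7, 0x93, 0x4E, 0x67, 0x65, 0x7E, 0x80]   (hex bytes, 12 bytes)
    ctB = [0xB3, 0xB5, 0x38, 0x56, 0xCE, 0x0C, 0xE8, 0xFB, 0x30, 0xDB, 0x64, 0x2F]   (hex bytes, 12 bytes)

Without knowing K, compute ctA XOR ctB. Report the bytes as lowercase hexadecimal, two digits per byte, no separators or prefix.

ctA ⊕ ctB = (M1 ⊕ K) ⊕ (M2 ⊕ K) = M1 ⊕ M2 — the shared key cancels under XOR.
byte 0: b3 xor b3 = 00
byte 1: cb xor b5 = 7e
byte 2: c0 xor 38 = f8
byte 3: 20 xor 56 = 76
byte 4: 14 xor ce = da
byte 5: f7 xor 0c = fb
byte 6: 93 xor e8 = 7b
byte 7: 4e xor fb = b5
byte 8: 67 xor 30 = 57
byte 9: 65 xor db = be
byte 10: 7e xor 64 = 1a
byte 11: 80 xor 2f = af

007ef876dafb7bb557be1aaf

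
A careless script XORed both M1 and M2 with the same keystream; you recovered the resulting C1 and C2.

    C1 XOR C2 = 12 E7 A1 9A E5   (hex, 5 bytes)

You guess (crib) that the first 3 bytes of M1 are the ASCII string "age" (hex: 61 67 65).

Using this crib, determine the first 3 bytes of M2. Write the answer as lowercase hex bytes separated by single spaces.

73 80 c4

Since C1 ⊕ C2 = M1 ⊕ M2, XORing with the guessed M1 bytes yields the corresponding M2 bytes: M2 = (C1 ⊕ C2) ⊕ M1.
byte 0:  18 XOR  97 = 115
byte 1: 231 XOR 103 = 128
byte 2: 161 XOR 101 = 196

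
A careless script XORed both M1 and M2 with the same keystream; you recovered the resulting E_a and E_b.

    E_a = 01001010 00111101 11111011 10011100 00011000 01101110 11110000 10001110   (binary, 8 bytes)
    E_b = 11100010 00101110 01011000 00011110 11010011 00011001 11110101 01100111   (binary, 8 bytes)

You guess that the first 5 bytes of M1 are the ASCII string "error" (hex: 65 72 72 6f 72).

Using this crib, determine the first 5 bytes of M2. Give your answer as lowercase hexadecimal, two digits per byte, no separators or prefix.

cd61d1edb9

First, E_a ⊕ E_b = (M1 ⊕ K) ⊕ (M2 ⊕ K) = M1 ⊕ M2, so the key drops out. Then M2 = (M1 ⊕ M2) ⊕ M1 over the first 5 bytes.
byte 0: (4a XOR e2) XOR 65 = a8 XOR 65 = cd
byte 1: (3d XOR 2e) XOR 72 = 13 XOR 72 = 61
byte 2: (fb XOR 58) XOR 72 = a3 XOR 72 = d1
byte 3: (9c XOR 1e) XOR 6f = 82 XOR 6f = ed
byte 4: (18 XOR d3) XOR 72 = cb XOR 72 = b9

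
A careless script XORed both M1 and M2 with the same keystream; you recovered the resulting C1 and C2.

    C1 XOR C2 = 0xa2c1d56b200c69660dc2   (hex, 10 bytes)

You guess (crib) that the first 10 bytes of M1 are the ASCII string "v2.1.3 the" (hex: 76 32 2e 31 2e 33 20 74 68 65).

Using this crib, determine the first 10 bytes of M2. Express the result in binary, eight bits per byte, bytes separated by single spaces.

Since C1 ⊕ C2 = M1 ⊕ M2, XORing with the guessed M1 bytes yields the corresponding M2 bytes: M2 = (C1 ⊕ C2) ⊕ M1.
162 XOR 118 = 212
193 XOR  50 = 243
213 XOR  46 = 251
107 XOR  49 =  90
 32 XOR  46 =  14
 12 XOR  51 =  63
105 XOR  32 =  73
102 XOR 116 =  18
 13 XOR 104 = 101
194 XOR 101 = 167

11010100 11110011 11111011 01011010 00001110 00111111 01001001 00010010 01100101 10100111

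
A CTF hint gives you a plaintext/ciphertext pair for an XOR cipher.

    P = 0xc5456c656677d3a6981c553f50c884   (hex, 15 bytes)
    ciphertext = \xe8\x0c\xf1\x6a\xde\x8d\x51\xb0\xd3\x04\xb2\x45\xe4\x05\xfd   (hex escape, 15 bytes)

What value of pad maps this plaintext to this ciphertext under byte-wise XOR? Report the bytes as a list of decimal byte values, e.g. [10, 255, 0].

[45, 73, 157, 15, 184, 250, 130, 22, 75, 24, 231, 122, 180, 205, 121]

Since ciphertext = P ⊕ pad, XORing both sides with P gives pad = P ⊕ ciphertext.
byte 0: 197 ⊕ 232 =  45
byte 1:  69 ⊕  12 =  73
byte 2: 108 ⊕ 241 = 157
byte 3: 101 ⊕ 106 =  15
byte 4: 102 ⊕ 222 = 184
byte 5: 119 ⊕ 141 = 250
byte 6: 211 ⊕  81 = 130
byte 7: 166 ⊕ 176 =  22
byte 8: 152 ⊕ 211 =  75
byte 9:  28 ⊕   4 =  24
byte 10:  85 ⊕ 178 = 231
byte 11:  63 ⊕  69 = 122
byte 12:  80 ⊕ 228 = 180
byte 13: 200 ⊕   5 = 205
byte 14: 132 ⊕ 253 = 121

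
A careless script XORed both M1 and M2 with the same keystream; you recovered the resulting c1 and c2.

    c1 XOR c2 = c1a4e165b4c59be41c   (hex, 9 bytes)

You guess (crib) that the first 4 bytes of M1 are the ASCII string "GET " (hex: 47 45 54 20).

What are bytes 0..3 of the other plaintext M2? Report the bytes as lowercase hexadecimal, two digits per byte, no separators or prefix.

Since c1 ⊕ c2 = M1 ⊕ M2, XORing with the guessed M1 bytes yields the corresponding M2 bytes: M2 = (c1 ⊕ c2) ⊕ M1.
byte 0: c1 ^ 47 = 86
byte 1: a4 ^ 45 = e1
byte 2: e1 ^ 54 = b5
byte 3: 65 ^ 20 = 45

86e1b545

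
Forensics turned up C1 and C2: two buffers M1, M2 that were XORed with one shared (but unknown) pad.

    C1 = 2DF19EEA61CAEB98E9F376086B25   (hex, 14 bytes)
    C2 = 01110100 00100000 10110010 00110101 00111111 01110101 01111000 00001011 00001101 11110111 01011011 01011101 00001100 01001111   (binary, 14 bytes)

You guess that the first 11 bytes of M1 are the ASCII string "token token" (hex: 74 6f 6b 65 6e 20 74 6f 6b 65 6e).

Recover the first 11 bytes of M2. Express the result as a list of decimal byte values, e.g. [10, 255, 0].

First, C1 ⊕ C2 = (M1 ⊕ K) ⊕ (M2 ⊕ K) = M1 ⊕ M2, so the key drops out. Then M2 = (M1 ⊕ M2) ⊕ M1 over the first 11 bytes.
byte 0: (2d ^ 74) ^ 74 = 59 ^ 74 = 2d
byte 1: (f1 ^ 20) ^ 6f = d1 ^ 6f = be
byte 2: (9e ^ b2) ^ 6b = 2c ^ 6b = 47
byte 3: (ea ^ 35) ^ 65 = df ^ 65 = ba
byte 4: (61 ^ 3f) ^ 6e = 5e ^ 6e = 30
byte 5: (ca ^ 75) ^ 20 = bf ^ 20 = 9f
byte 6: (eb ^ 78) ^ 74 = 93 ^ 74 = e7
byte 7: (98 ^ 0b) ^ 6f = 93 ^ 6f = fc
byte 8: (e9 ^ 0d) ^ 6b = e4 ^ 6b = 8f
byte 9: (f3 ^ f7) ^ 65 = 04 ^ 65 = 61
byte 10: (76 ^ 5b) ^ 6e = 2d ^ 6e = 43

[45, 190, 71, 186, 48, 159, 231, 252, 143, 97, 67]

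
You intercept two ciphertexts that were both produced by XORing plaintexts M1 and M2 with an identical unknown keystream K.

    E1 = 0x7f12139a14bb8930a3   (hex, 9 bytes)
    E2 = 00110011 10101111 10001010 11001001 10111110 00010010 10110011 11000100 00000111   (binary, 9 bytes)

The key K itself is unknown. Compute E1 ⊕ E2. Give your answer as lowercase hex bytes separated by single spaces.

E1 ⊕ E2 = (M1 ⊕ K) ⊕ (M2 ⊕ K) = M1 ⊕ M2 — the shared key cancels under XOR.
byte 0: 01111111 ^ 00110011 = 01001100
byte 1: 00010010 ^ 10101111 = 10111101
byte 2: 00010011 ^ 10001010 = 10011001
byte 3: 10011010 ^ 11001001 = 01010011
byte 4: 00010100 ^ 10111110 = 10101010
byte 5: 10111011 ^ 00010010 = 10101001
byte 6: 10001001 ^ 10110011 = 00111010
byte 7: 00110000 ^ 11000100 = 11110100
byte 8: 10100011 ^ 00000111 = 10100100

4c bd 99 53 aa a9 3a f4 a4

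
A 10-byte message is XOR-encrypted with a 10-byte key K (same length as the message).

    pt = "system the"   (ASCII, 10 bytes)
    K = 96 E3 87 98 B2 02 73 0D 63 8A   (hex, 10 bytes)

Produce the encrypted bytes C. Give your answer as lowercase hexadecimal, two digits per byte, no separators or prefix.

XOR is its own inverse, so applying the key byte-wise gives the result directly.
01110011 ⊕ 10010110 = 11100101
01111001 ⊕ 11100011 = 10011010
01110011 ⊕ 10000111 = 11110100
01110100 ⊕ 10011000 = 11101100
01100101 ⊕ 10110010 = 11010111
01101101 ⊕ 00000010 = 01101111
00100000 ⊕ 01110011 = 01010011
01110100 ⊕ 00001101 = 01111001
01101000 ⊕ 01100011 = 00001011
01100101 ⊕ 10001010 = 11101111

e59af4ecd76f53790bef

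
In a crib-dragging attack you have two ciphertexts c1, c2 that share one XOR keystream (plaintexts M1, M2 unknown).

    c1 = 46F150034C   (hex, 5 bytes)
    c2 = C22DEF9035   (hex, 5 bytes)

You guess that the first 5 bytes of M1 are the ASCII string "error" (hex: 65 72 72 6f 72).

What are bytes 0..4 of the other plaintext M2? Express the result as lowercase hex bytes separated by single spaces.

First, c1 ⊕ c2 = (M1 ⊕ K) ⊕ (M2 ⊕ K) = M1 ⊕ M2, so the key drops out. Then M2 = (M1 ⊕ M2) ⊕ M1 over the first 5 bytes.
byte 0: (46 ^ c2) ^ 65 = 84 ^ 65 = e1
byte 1: (f1 ^ 2d) ^ 72 = dc ^ 72 = ae
byte 2: (50 ^ ef) ^ 72 = bf ^ 72 = cd
byte 3: (03 ^ 90) ^ 6f = 93 ^ 6f = fc
byte 4: (4c ^ 35) ^ 72 = 79 ^ 72 = 0b

e1 ae cd fc 0b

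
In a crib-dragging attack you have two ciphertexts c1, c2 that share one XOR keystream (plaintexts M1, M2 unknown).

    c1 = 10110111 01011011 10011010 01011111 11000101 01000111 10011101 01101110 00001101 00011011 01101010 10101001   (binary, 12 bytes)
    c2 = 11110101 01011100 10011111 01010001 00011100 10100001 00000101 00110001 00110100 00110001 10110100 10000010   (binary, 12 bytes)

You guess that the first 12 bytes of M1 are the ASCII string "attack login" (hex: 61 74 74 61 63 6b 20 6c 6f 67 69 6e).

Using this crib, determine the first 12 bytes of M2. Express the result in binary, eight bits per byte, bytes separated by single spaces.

First, c1 ⊕ c2 = (M1 ⊕ K) ⊕ (M2 ⊕ K) = M1 ⊕ M2, so the key drops out. Then M2 = (M1 ⊕ M2) ⊕ M1 over the first 12 bytes.
byte 0: (b7 ^ f5) ^ 61 = 42 ^ 61 = 23
byte 1: (5b ^ 5c) ^ 74 = 07 ^ 74 = 73
byte 2: (9a ^ 9f) ^ 74 = 05 ^ 74 = 71
byte 3: (5f ^ 51) ^ 61 = 0e ^ 61 = 6f
byte 4: (c5 ^ 1c) ^ 63 = d9 ^ 63 = ba
byte 5: (47 ^ a1) ^ 6b = e6 ^ 6b = 8d
byte 6: (9d ^ 05) ^ 20 = 98 ^ 20 = b8
byte 7: (6e ^ 31) ^ 6c = 5f ^ 6c = 33
byte 8: (0d ^ 34) ^ 6f = 39 ^ 6f = 56
byte 9: (1b ^ 31) ^ 67 = 2a ^ 67 = 4d
byte 10: (6a ^ b4) ^ 69 = de ^ 69 = b7
byte 11: (a9 ^ 82) ^ 6e = 2b ^ 6e = 45

00100011 01110011 01110001 01101111 10111010 10001101 10111000 00110011 01010110 01001101 10110111 01000101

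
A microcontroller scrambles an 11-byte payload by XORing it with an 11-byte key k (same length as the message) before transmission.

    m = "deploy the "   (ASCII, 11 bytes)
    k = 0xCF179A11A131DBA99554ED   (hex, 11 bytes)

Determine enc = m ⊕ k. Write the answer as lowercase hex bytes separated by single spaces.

XOR is its own inverse, so applying the key byte-wise gives the result directly.
01100100 ^ 11001111 = 10101011
01100101 ^ 00010111 = 01110010
01110000 ^ 10011010 = 11101010
01101100 ^ 00010001 = 01111101
01101111 ^ 10100001 = 11001110
01111001 ^ 00110001 = 01001000
00100000 ^ 11011011 = 11111011
01110100 ^ 10101001 = 11011101
01101000 ^ 10010101 = 11111101
01100101 ^ 01010100 = 00110001
00100000 ^ 11101101 = 11001101

ab 72 ea 7d ce 48 fb dd fd 31 cd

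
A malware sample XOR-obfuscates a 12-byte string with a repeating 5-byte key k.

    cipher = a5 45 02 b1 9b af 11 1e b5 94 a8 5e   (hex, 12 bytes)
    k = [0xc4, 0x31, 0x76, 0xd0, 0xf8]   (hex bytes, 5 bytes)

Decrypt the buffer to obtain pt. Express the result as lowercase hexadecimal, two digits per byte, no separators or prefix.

61747461636b2068656c6c6f

The 5-byte key repeats, so the effective keystream is c4 31 76 d0 f8 c4 31 76 d0 f8 c4 31.
byte 0: a5 ^ c4 = 61
byte 1: 45 ^ 31 = 74
byte 2: 02 ^ 76 = 74
byte 3: b1 ^ d0 = 61
byte 4: 9b ^ f8 = 63
byte 5: af ^ c4 = 6b
byte 6: 11 ^ 31 = 20
byte 7: 1e ^ 76 = 68
byte 8: b5 ^ d0 = 65
byte 9: 94 ^ f8 = 6c
byte 10: a8 ^ c4 = 6c
byte 11: 5e ^ 31 = 6f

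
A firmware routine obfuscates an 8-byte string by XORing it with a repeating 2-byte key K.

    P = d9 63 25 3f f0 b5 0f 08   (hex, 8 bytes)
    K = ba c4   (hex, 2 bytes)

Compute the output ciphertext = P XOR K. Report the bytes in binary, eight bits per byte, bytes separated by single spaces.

01100011 10100111 10011111 11111011 01001010 01110001 10110101 11001100

The 2-byte key repeats, so the effective keystream is ba c4 ba c4 ba c4 ba c4.
byte 0: 217 XOR 186 =  99
byte 1:  99 XOR 196 = 167
byte 2:  37 XOR 186 = 159
byte 3:  63 XOR 196 = 251
byte 4: 240 XOR 186 =  74
byte 5: 181 XOR 196 = 113
byte 6:  15 XOR 186 = 181
byte 7:   8 XOR 196 = 204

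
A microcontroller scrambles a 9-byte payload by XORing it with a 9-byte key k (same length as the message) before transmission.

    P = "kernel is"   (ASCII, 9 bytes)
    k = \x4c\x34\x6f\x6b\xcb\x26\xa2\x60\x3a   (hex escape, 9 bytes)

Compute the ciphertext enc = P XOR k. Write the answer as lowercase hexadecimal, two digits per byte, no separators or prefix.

XOR is its own inverse, so applying the key byte-wise gives the result directly.
byte 0: 107 XOR  76 =  39
byte 1: 101 XOR  52 =  81
byte 2: 114 XOR 111 =  29
byte 3: 110 XOR 107 =   5
byte 4: 101 XOR 203 = 174
byte 5: 108 XOR  38 =  74
byte 6:  32 XOR 162 = 130
byte 7: 105 XOR  96 =   9
byte 8: 115 XOR  58 =  73

27511d05ae4a820949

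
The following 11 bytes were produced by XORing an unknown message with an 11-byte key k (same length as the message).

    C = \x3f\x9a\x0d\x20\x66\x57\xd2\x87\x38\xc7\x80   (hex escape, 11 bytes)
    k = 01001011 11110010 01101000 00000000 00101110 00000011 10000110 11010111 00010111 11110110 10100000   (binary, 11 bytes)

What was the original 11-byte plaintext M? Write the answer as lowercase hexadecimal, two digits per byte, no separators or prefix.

byte 0: 00111111 xor 01001011 = 01110100
byte 1: 10011010 xor 11110010 = 01101000
byte 2: 00001101 xor 01101000 = 01100101
byte 3: 00100000 xor 00000000 = 00100000
byte 4: 01100110 xor 00101110 = 01001000
byte 5: 01010111 xor 00000011 = 01010100
byte 6: 11010010 xor 10000110 = 01010100
byte 7: 10000111 xor 11010111 = 01010000
byte 8: 00111000 xor 00010111 = 00101111
byte 9: 11000111 xor 11110110 = 00110001
byte 10: 10000000 xor 10100000 = 00100000

74686520485454502f3120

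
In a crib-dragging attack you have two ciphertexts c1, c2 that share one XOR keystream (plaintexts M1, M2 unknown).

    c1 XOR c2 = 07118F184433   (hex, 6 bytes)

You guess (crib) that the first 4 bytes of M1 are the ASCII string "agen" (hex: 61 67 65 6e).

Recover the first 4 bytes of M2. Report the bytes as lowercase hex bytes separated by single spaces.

Since c1 ⊕ c2 = M1 ⊕ M2, XORing with the guessed M1 bytes yields the corresponding M2 bytes: M2 = (c1 ⊕ c2) ⊕ M1.
byte 0: 07 ^ 61 = 66
byte 1: 11 ^ 67 = 76
byte 2: 8f ^ 65 = ea
byte 3: 18 ^ 6e = 76

66 76 ea 76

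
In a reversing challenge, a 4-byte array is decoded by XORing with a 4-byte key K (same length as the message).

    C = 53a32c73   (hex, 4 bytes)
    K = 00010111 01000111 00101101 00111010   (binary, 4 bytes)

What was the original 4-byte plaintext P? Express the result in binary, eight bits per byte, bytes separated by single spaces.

XOR is its own inverse, so applying the key byte-wise gives the result directly.
53 XOR 17 = 44
a3 XOR 47 = e4
2c XOR 2d = 01
73 XOR 3a = 49

01000100 11100100 00000001 01001001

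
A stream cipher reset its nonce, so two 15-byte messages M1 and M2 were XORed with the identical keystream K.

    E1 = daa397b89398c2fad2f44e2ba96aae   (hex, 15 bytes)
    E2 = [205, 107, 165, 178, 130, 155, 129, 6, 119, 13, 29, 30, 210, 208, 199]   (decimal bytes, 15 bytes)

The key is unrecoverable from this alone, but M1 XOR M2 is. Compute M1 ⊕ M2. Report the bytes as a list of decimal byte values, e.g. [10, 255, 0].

E1 ⊕ E2 = (M1 ⊕ K) ⊕ (M2 ⊕ K) = M1 ⊕ M2 — the shared key cancels under XOR.
218 XOR 205 =  23
163 XOR 107 = 200
151 XOR 165 =  50
184 XOR 178 =  10
147 XOR 130 =  17
152 XOR 155 =   3
194 XOR 129 =  67
250 XOR   6 = 252
210 XOR 119 = 165
244 XOR  13 = 249
 78 XOR  29 =  83
 43 XOR  30 =  53
169 XOR 210 = 123
106 XOR 208 = 186
174 XOR 199 = 105

[23, 200, 50, 10, 17, 3, 67, 252, 165, 249, 83, 53, 123, 186, 105]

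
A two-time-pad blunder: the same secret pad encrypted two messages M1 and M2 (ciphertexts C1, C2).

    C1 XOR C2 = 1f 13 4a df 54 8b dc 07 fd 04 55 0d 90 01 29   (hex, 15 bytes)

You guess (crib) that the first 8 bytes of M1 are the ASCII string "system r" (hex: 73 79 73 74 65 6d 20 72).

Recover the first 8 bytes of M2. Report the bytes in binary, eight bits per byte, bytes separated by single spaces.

Since C1 ⊕ C2 = M1 ⊕ M2, XORing with the guessed M1 bytes yields the corresponding M2 bytes: M2 = (C1 ⊕ C2) ⊕ M1.
 31 ⊕ 115 = 108
 19 ⊕ 121 = 106
 74 ⊕ 115 =  57
223 ⊕ 116 = 171
 84 ⊕ 101 =  49
139 ⊕ 109 = 230
220 ⊕  32 = 252
  7 ⊕ 114 = 117

01101100 01101010 00111001 10101011 00110001 11100110 11111100 01110101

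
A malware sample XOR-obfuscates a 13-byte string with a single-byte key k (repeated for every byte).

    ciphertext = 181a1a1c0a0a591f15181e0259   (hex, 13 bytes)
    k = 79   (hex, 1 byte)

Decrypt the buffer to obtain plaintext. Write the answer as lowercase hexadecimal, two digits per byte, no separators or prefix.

61636365737320666c61677b20

The 1-byte key repeats, so the effective keystream is 79 79 79 79 79 79 79 79 79 79 79 79 79.
byte 0: 18 ⊕ 79 = 61
byte 1: 1a ⊕ 79 = 63
byte 2: 1a ⊕ 79 = 63
byte 3: 1c ⊕ 79 = 65
byte 4: 0a ⊕ 79 = 73
byte 5: 0a ⊕ 79 = 73
byte 6: 59 ⊕ 79 = 20
byte 7: 1f ⊕ 79 = 66
byte 8: 15 ⊕ 79 = 6c
byte 9: 18 ⊕ 79 = 61
byte 10: 1e ⊕ 79 = 67
byte 11: 02 ⊕ 79 = 7b
byte 12: 59 ⊕ 79 = 20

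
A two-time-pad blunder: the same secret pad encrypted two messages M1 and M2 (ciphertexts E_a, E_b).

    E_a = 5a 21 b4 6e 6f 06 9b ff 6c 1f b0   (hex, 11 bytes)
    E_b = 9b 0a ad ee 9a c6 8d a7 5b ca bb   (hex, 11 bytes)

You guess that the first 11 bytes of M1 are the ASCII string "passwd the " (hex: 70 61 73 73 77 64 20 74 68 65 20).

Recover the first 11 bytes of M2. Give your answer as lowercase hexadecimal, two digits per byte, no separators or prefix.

First, E_a ⊕ E_b = (M1 ⊕ K) ⊕ (M2 ⊕ K) = M1 ⊕ M2, so the key drops out. Then M2 = (M1 ⊕ M2) ⊕ M1 over the first 11 bytes.
byte 0: (5a ⊕ 9b) ⊕ 70 = c1 ⊕ 70 = b1
byte 1: (21 ⊕ 0a) ⊕ 61 = 2b ⊕ 61 = 4a
byte 2: (b4 ⊕ ad) ⊕ 73 = 19 ⊕ 73 = 6a
byte 3: (6e ⊕ ee) ⊕ 73 = 80 ⊕ 73 = f3
byte 4: (6f ⊕ 9a) ⊕ 77 = f5 ⊕ 77 = 82
byte 5: (06 ⊕ c6) ⊕ 64 = c0 ⊕ 64 = a4
byte 6: (9b ⊕ 8d) ⊕ 20 = 16 ⊕ 20 = 36
byte 7: (ff ⊕ a7) ⊕ 74 = 58 ⊕ 74 = 2c
byte 8: (6c ⊕ 5b) ⊕ 68 = 37 ⊕ 68 = 5f
byte 9: (1f ⊕ ca) ⊕ 65 = d5 ⊕ 65 = b0
byte 10: (b0 ⊕ bb) ⊕ 20 = 0b ⊕ 20 = 2b

b14a6af382a4362c5fb02b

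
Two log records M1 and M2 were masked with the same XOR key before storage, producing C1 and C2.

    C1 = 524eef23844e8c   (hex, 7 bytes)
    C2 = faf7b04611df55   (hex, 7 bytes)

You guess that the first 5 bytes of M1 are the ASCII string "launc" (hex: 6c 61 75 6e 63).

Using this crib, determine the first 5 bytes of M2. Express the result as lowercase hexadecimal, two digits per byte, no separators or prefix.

c4d82a0bf6

First, C1 ⊕ C2 = (M1 ⊕ K) ⊕ (M2 ⊕ K) = M1 ⊕ M2, so the key drops out. Then M2 = (M1 ⊕ M2) ⊕ M1 over the first 5 bytes.
byte 0: (52 xor fa) xor 6c = a8 xor 6c = c4
byte 1: (4e xor f7) xor 61 = b9 xor 61 = d8
byte 2: (ef xor b0) xor 75 = 5f xor 75 = 2a
byte 3: (23 xor 46) xor 6e = 65 xor 6e = 0b
byte 4: (84 xor 11) xor 63 = 95 xor 63 = f6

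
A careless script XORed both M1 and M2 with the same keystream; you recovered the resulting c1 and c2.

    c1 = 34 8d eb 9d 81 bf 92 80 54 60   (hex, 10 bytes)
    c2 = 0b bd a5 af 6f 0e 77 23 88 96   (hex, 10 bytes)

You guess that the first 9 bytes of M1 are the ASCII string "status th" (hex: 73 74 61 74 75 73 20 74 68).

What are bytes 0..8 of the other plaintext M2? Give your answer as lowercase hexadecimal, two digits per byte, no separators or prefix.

4c442f469bc2c5d7b4

First, c1 ⊕ c2 = (M1 ⊕ K) ⊕ (M2 ⊕ K) = M1 ⊕ M2, so the key drops out. Then M2 = (M1 ⊕ M2) ⊕ M1 over the first 9 bytes.
byte 0: (34 xor 0b) xor 73 = 3f xor 73 = 4c
byte 1: (8d xor bd) xor 74 = 30 xor 74 = 44
byte 2: (eb xor a5) xor 61 = 4e xor 61 = 2f
byte 3: (9d xor af) xor 74 = 32 xor 74 = 46
byte 4: (81 xor 6f) xor 75 = ee xor 75 = 9b
byte 5: (bf xor 0e) xor 73 = b1 xor 73 = c2
byte 6: (92 xor 77) xor 20 = e5 xor 20 = c5
byte 7: (80 xor 23) xor 74 = a3 xor 74 = d7
byte 8: (54 xor 88) xor 68 = dc xor 68 = b4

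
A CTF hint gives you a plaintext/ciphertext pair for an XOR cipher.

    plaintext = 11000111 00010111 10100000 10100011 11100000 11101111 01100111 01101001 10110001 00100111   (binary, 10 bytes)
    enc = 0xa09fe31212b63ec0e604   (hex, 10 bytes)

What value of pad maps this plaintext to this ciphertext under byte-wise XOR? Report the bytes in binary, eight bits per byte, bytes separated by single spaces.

Since enc = plaintext ⊕ pad, XORing both sides with plaintext gives pad = plaintext ⊕ enc.
c7 ^ a0 = 67
17 ^ 9f = 88
a0 ^ e3 = 43
a3 ^ 12 = b1
e0 ^ 12 = f2
ef ^ b6 = 59
67 ^ 3e = 59
69 ^ c0 = a9
b1 ^ e6 = 57
27 ^ 04 = 23

01100111 10001000 01000011 10110001 11110010 01011001 01011001 10101001 01010111 00100011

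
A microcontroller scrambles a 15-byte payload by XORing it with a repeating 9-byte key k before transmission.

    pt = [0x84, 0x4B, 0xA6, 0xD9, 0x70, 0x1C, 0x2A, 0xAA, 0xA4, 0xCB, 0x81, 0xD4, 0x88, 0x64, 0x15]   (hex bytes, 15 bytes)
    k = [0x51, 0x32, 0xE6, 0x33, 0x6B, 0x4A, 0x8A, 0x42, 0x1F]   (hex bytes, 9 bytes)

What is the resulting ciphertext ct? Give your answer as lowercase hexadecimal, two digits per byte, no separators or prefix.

d57940ea1b56a0e8bb9ab332bb0f5f

The 9-byte key repeats, so the effective keystream is 51 32 e6 33 6b 4a 8a 42 1f 51 32 e6 33 6b 4a.
byte 0: 84 xor 51 = d5
byte 1: 4b xor 32 = 79
byte 2: a6 xor e6 = 40
byte 3: d9 xor 33 = ea
byte 4: 70 xor 6b = 1b
byte 5: 1c xor 4a = 56
byte 6: 2a xor 8a = a0
byte 7: aa xor 42 = e8
byte 8: a4 xor 1f = bb
byte 9: cb xor 51 = 9a
byte 10: 81 xor 32 = b3
byte 11: d4 xor e6 = 32
byte 12: 88 xor 33 = bb
byte 13: 64 xor 6b = 0f
byte 14: 15 xor 4a = 5f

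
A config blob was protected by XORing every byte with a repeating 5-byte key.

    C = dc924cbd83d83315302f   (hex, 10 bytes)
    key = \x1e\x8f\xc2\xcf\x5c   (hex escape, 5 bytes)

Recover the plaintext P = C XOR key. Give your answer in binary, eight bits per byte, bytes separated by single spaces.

The 5-byte key repeats, so the effective keystream is 1e 8f c2 cf 5c 1e 8f c2 cf 5c.
byte 0: dc XOR 1e = c2
byte 1: 92 XOR 8f = 1d
byte 2: 4c XOR c2 = 8e
byte 3: bd XOR cf = 72
byte 4: 83 XOR 5c = df
byte 5: d8 XOR 1e = c6
byte 6: 33 XOR 8f = bc
byte 7: 15 XOR c2 = d7
byte 8: 30 XOR cf = ff
byte 9: 2f XOR 5c = 73

11000010 00011101 10001110 01110010 11011111 11000110 10111100 11010111 11111111 01110011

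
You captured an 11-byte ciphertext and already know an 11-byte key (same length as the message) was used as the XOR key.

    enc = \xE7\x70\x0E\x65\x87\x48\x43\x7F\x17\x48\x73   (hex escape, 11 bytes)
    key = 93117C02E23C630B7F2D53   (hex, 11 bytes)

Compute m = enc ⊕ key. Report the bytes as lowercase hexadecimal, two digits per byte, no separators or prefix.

7461726765742074686520

XOR is its own inverse, so applying the key byte-wise gives the result directly.
e7 xor 93 = 74
70 xor 11 = 61
0e xor 7c = 72
65 xor 02 = 67
87 xor e2 = 65
48 xor 3c = 74
43 xor 63 = 20
7f xor 0b = 74
17 xor 7f = 68
48 xor 2d = 65
73 xor 53 = 20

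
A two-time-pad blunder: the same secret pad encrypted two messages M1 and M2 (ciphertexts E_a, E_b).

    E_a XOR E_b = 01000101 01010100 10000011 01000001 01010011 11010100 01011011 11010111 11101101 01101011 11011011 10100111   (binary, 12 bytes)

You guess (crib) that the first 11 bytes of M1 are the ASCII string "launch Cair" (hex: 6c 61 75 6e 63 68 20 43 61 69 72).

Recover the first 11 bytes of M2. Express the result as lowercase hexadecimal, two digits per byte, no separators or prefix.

Since E_a ⊕ E_b = M1 ⊕ M2, XORing with the guessed M1 bytes yields the corresponding M2 bytes: M2 = (E_a ⊕ E_b) ⊕ M1.
45 ⊕ 6c = 29
54 ⊕ 61 = 35
83 ⊕ 75 = f6
41 ⊕ 6e = 2f
53 ⊕ 63 = 30
d4 ⊕ 68 = bc
5b ⊕ 20 = 7b
d7 ⊕ 43 = 94
ed ⊕ 61 = 8c
6b ⊕ 69 = 02
db ⊕ 72 = a9

2935f62f30bc7b948c02a9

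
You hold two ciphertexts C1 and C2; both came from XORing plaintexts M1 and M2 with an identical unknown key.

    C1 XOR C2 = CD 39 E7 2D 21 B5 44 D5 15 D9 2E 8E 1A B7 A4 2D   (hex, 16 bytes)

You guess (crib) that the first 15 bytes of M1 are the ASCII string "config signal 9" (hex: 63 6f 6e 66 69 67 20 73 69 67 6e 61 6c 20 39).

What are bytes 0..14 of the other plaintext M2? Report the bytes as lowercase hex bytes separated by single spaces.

ae 56 89 4b 48 d2 64 a6 7c be 40 ef 76 97 9d

Since C1 ⊕ C2 = M1 ⊕ M2, XORing with the guessed M1 bytes yields the corresponding M2 bytes: M2 = (C1 ⊕ C2) ⊕ M1.
205 ^  99 = 174
 57 ^ 111 =  86
231 ^ 110 = 137
 45 ^ 102 =  75
 33 ^ 105 =  72
181 ^ 103 = 210
 68 ^  32 = 100
213 ^ 115 = 166
 21 ^ 105 = 124
217 ^ 103 = 190
 46 ^ 110 =  64
142 ^  97 = 239
 26 ^ 108 = 118
183 ^  32 = 151
164 ^  57 = 157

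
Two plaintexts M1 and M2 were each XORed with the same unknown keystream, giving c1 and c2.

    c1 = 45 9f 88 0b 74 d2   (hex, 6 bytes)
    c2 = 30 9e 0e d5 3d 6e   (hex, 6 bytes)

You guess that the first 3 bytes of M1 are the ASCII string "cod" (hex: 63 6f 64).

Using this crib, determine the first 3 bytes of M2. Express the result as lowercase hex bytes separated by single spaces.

First, c1 ⊕ c2 = (M1 ⊕ K) ⊕ (M2 ⊕ K) = M1 ⊕ M2, so the key drops out. Then M2 = (M1 ⊕ M2) ⊕ M1 over the first 3 bytes.
byte 0: (45 ^ 30) ^ 63 = 75 ^ 63 = 16
byte 1: (9f ^ 9e) ^ 6f = 01 ^ 6f = 6e
byte 2: (88 ^ 0e) ^ 64 = 86 ^ 64 = e2

16 6e e2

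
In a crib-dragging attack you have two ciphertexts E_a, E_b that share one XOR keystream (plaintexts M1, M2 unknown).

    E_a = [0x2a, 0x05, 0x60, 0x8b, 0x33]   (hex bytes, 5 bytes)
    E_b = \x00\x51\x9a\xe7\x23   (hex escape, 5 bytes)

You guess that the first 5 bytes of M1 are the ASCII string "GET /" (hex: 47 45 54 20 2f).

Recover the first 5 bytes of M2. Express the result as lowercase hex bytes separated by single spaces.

First, E_a ⊕ E_b = (M1 ⊕ K) ⊕ (M2 ⊕ K) = M1 ⊕ M2, so the key drops out. Then M2 = (M1 ⊕ M2) ⊕ M1 over the first 5 bytes.
byte 0: (2a xor 00) xor 47 = 2a xor 47 = 6d
byte 1: (05 xor 51) xor 45 = 54 xor 45 = 11
byte 2: (60 xor 9a) xor 54 = fa xor 54 = ae
byte 3: (8b xor e7) xor 20 = 6c xor 20 = 4c
byte 4: (33 xor 23) xor 2f = 10 xor 2f = 3f

6d 11 ae 4c 3f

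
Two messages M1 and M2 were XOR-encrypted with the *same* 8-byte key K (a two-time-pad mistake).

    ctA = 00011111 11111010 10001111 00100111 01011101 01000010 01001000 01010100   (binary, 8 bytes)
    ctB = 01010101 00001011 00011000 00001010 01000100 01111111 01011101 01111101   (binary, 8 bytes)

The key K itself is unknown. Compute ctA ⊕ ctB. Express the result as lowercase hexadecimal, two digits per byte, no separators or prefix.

4af1972d193d1529

ctA ⊕ ctB = (M1 ⊕ K) ⊕ (M2 ⊕ K) = M1 ⊕ M2 — the shared key cancels under XOR.
1f XOR 55 = 4a
fa XOR 0b = f1
8f XOR 18 = 97
27 XOR 0a = 2d
5d XOR 44 = 19
42 XOR 7f = 3d
48 XOR 5d = 15
54 XOR 7d = 29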